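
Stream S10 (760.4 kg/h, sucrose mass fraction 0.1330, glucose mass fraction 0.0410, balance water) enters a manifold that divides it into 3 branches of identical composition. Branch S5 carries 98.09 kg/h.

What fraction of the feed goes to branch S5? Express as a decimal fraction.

0.129

Fraction to S5 = 98.09/760.4 = 0.1290.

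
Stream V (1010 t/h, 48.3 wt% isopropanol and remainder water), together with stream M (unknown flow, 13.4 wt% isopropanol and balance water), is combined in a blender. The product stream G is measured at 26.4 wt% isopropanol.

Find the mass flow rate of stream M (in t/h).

Let M be the unknown flow. Total out = 1010 + M.
isopropanol balance: 487.83 + 0.134·M = 0.264·(1010 + M)
(0.134 − 0.264)·M = 0.264×1010 − 487.83 = -221.19
M = -221.19 / -0.130 = 1701.5 t/h

1701 t/h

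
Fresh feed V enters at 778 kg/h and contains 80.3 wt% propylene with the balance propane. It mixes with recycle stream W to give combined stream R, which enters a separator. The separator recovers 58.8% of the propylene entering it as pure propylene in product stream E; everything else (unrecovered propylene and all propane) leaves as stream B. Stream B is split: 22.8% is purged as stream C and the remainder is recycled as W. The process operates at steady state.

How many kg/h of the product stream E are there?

propylene in R: m_A = 778×0.803 + (1−0.228)·(1−0.588)·m_A, so m_A = 624.73/0.6819 = 916.12 kg/h.
Product E = 0.588×916.12 = 538.68 kg/h.

538.7 kg/h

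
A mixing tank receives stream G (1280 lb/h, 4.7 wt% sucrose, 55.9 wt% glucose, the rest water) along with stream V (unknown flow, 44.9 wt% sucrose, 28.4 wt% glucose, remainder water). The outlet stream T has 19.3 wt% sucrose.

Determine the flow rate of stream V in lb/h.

730 lb/h

Let V be the unknown flow. Total out = 1280 + V.
sucrose balance: 60.16 + 0.449·V = 0.193·(1280 + V)
(0.449 − 0.193)·V = 0.193×1280 − 60.16 = 186.88
V = 186.88 / 0.256 = 730 lb/h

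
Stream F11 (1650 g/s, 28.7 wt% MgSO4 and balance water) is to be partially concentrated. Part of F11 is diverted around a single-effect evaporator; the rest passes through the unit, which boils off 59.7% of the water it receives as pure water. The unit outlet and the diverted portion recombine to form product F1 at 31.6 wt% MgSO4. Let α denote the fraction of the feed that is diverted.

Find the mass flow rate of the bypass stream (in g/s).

1294 g/s

All 1650×0.287 = 473.55 g/s of MgSO4 reaches F1, so F1 = 473.55/0.316 = 1498.6 g/s and vapour = 151.42 g/s.
The evaporator receives (1−α)·1650 of feed at 0.713 water and removes 0.597 of that water:
0.597×0.713×(1−α)×1650 = 151.42
(1−α) = 151.42/702.34 = 0.2156;  α = 0.7844.
Bypass flow = 0.7844×1650 = 1294.3 g/s.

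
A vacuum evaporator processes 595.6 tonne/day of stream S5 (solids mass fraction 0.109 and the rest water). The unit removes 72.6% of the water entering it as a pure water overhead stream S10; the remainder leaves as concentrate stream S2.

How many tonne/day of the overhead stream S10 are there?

water entering = 595.6×0.891 = 530.68 tonne/day; overhead removed = 0.726×530.68 = 385.27 tonne/day.

385.3 tonne/day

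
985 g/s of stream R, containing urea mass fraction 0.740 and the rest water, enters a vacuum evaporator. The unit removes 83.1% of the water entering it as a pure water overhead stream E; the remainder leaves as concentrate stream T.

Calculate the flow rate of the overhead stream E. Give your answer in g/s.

212.8 g/s

water entering = 985×0.260 = 256.1 g/s; overhead removed = 0.831×256.1 = 212.82 g/s.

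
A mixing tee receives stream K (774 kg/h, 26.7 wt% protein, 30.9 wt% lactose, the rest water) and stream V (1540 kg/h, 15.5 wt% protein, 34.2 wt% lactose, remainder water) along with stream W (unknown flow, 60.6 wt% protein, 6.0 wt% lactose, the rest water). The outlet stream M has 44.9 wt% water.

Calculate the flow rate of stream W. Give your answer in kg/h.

Let W be the unknown flow. Total out = 2314 + W.
water balance: 1102.8 + 0.334·W = 0.449·(2314 + W)
(0.334 − 0.449)·W = 0.449×2314 − 1102.8 = -63.81
W = -63.81 / -0.115 = 554.87 kg/h

554.9 kg/h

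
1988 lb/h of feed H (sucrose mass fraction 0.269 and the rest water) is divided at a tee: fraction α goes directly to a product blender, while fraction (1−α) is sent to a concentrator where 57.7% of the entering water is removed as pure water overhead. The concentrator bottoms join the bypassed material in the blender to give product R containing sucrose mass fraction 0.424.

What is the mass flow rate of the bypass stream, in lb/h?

265 lb/h

All 1988×0.269 = 534.77 lb/h of sucrose reaches R, so R = 534.77/0.424 = 1261.3 lb/h and vapour = 726.75 lb/h.
The evaporator receives (1−α)·1988 of feed at 0.731 water and removes 0.577 of that water:
0.577×0.731×(1−α)×1988 = 726.75
(1−α) = 726.75/838.51 = 0.8667;  α = 0.1333.
Bypass flow = 0.1333×1988 = 264.99 lb/h.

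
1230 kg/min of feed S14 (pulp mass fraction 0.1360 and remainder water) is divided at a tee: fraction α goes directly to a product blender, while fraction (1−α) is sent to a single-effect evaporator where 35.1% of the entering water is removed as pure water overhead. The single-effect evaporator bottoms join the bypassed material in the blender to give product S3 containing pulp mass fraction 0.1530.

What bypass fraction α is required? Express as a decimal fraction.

All 1230×0.136 = 167.28 kg/min of pulp reaches S3, so S3 = 167.28/0.153 = 1093.3 kg/min and vapour = 136.67 kg/min.
The evaporator receives (1−α)·1230 of feed at 0.864 water and removes 0.351 of that water:
0.351×0.864×(1−α)×1230 = 136.67
(1−α) = 136.67/373.01 = 0.3664;  α = 0.6336.

0.634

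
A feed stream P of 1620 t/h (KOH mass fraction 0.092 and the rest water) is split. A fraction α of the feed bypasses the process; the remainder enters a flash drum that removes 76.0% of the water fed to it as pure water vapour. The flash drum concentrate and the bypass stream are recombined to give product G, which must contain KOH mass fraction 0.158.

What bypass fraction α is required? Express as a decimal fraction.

All 1620×0.092 = 149.04 t/h of KOH reaches G, so G = 149.04/0.158 = 943.29 t/h and vapour = 676.71 t/h.
The evaporator receives (1−α)·1620 of feed at 0.908 water and removes 0.760 of that water:
0.760×0.908×(1−α)×1620 = 676.71
(1−α) = 676.71/1117.9 = 0.6053;  α = 0.3947.

0.395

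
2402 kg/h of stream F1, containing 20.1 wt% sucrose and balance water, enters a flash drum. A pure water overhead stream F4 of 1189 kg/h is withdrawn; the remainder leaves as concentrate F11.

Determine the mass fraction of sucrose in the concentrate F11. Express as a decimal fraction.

sucrose is not removed: 2402×0.201 = 482.8 kg/h of sucrose enters F11.
Concentrate = 2402 − 1189 = 1213 kg/h.
Mass fraction = 482.8/1213 = 0.398.

0.398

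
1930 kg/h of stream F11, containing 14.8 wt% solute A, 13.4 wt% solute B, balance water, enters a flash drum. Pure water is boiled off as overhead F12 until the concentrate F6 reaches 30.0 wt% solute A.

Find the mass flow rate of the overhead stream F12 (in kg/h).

solute A is conserved: 1930×0.148 = 285.64 kg/h all reports to the concentrate.
Concentrate = 285.64/(target fraction) = 952.13 kg/h.
Overhead = 1930 − 952.13 = 977.87 kg/h.

977.9 kg/h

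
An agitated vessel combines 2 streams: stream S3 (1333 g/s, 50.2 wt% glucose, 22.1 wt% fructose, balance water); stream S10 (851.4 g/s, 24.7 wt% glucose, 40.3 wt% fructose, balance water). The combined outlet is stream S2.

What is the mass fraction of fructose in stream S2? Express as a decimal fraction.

0.2919

Total flow out = 1333 + 851.4 = 2184.4 g/s.
fructose in = 1333×0.221 + 851.4×0.403 = 637.71 g/s.
fructose mass fraction in S2 = 637.71/2184.4 = 0.2919.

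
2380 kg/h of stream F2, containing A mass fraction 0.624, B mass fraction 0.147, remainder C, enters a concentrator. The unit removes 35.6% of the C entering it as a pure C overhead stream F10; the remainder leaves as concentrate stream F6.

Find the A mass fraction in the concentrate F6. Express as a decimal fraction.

A is not removed: 2380×0.624 = 1485.1 kg/h of A enters F6.
C entering = 2380×0.229 = 545.02 kg/h; overhead removed = 0.356×545.02 = 194.03 kg/h.
Concentrate = 2380 − 194.03 = 2186 kg/h.
Mass fraction = 1485.1/2186 = 0.679.

0.679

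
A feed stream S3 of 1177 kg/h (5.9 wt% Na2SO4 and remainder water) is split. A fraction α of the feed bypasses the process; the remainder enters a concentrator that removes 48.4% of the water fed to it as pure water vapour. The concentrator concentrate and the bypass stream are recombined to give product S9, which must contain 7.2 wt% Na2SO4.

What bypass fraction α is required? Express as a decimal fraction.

0.604

All 1177×0.059 = 69.443 kg/h of Na2SO4 reaches S9, so S9 = 69.443/0.072 = 964.49 kg/h and vapour = 212.51 kg/h.
The evaporator receives (1−α)·1177 of feed at 0.941 water and removes 0.484 of that water:
0.484×0.941×(1−α)×1177 = 212.51
(1−α) = 212.51/536.06 = 0.3964;  α = 0.6036.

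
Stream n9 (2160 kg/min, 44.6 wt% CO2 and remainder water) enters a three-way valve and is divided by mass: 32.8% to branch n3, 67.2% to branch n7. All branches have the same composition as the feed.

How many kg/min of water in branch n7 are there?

Branch n7 total = 0.672×2160 = 1451.5 kg/min.
water in n7 = 0.554×1451.5 = 804.14 kg/min.

804.1 kg/min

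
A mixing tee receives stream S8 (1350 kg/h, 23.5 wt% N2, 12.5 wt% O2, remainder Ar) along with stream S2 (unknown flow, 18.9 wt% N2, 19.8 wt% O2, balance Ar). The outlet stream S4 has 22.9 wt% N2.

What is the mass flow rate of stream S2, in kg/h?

202.5 kg/h

Let S2 be the unknown flow. Total out = 1350 + S2.
N2 balance: 317.25 + 0.189·S2 = 0.229·(1350 + S2)
(0.189 − 0.229)·S2 = 0.229×1350 − 317.25 = -8.1
S2 = -8.1 / -0.040 = 202.5 kg/h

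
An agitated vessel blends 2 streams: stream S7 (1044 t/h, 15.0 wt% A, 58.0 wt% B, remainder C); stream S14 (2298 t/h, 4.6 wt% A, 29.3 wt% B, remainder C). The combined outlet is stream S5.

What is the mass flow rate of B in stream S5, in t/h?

1279 t/h

B out = B in = 1044×0.580 + 2298×0.293 = 1278.8 t/h.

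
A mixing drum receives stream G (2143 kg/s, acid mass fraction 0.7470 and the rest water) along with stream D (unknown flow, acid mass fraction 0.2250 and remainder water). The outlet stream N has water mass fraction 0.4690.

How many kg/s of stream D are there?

Let D be the unknown flow. Total out = 2143 + D.
water balance: 542.18 + 0.775·D = 0.469·(2143 + D)
(0.775 − 0.469)·D = 0.469×2143 − 542.18 = 462.89
D = 462.89 / 0.306 = 1512.7 kg/s

1513 kg/s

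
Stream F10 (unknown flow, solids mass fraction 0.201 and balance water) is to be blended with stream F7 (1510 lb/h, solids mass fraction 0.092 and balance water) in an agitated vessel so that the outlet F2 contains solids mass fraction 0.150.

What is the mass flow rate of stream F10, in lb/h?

Let F10 be the unknown flow. Total out = 1510 + F10.
solids balance: 138.92 + 0.201·F10 = 0.150·(1510 + F10)
(0.201 − 0.150)·F10 = 0.150×1510 − 138.92 = 87.58
F10 = 87.58 / 0.051 = 1717.3 lb/h

1717 lb/h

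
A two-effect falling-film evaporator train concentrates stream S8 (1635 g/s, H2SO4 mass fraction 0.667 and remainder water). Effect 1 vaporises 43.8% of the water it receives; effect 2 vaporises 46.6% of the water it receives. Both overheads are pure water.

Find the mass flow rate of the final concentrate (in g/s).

1254 g/s

water in feed = 1635×0.333 = 544.46 g/s.
After stage 1: water left = (1−0.438)×544.46 = 305.98; stream total = 1396.5 g/s.
After stage 2: water left = (1−0.466)×305.98 = 163.4; final concentrate = 1253.9 g/s.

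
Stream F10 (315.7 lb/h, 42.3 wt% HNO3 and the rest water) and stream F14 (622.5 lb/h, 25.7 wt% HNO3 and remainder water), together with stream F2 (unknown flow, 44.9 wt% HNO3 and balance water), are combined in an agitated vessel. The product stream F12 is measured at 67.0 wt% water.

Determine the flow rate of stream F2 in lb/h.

Let F2 be the unknown flow. Total out = 938.2 + F2.
water balance: 644.68 + 0.551·F2 = 0.670·(938.2 + F2)
(0.551 − 0.670)·F2 = 0.670×938.2 − 644.68 = -16.082
F2 = -16.082 / -0.119 = 135.15 lb/h

135.1 lb/h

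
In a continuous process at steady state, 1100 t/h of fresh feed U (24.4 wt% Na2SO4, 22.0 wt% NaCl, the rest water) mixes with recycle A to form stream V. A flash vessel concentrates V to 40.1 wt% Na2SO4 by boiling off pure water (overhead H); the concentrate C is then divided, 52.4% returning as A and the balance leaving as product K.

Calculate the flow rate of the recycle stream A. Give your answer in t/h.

736.8 t/h

Overall Na2SO4 balance (none leaves overhead): Na2SO4 in fresh feed = Na2SO4 in product, i.e. 1100×0.244 = (1−0.524)·C·0.401.
C = 268.4/(0.401×0.476) = 1406.1 t/h.
Recycle A = 0.524×1406.1 = 736.82 t/h.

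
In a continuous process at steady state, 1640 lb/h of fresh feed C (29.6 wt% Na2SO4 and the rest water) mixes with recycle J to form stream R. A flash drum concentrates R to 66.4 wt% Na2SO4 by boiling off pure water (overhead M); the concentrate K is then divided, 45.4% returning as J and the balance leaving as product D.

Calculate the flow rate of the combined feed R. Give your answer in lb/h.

2248 lb/h

Overall Na2SO4 balance (none leaves overhead): Na2SO4 in fresh feed = Na2SO4 in product, i.e. 1640×0.296 = (1−0.454)·K·0.664.
K = 485.44/(0.664×0.546) = 1339 lb/h.
Recycle J = 0.454×1339 = 607.9 lb/h.
Combined feed R = 1640 + 607.9 = 2247.9 lb/h.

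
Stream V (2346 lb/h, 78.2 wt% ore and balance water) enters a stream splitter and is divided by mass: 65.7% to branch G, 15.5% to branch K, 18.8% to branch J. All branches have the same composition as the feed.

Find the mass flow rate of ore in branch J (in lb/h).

344.9 lb/h

Branch J total = 0.188×2346 = 441.05 lb/h.
ore in J = 0.782×441.05 = 344.9 lb/h.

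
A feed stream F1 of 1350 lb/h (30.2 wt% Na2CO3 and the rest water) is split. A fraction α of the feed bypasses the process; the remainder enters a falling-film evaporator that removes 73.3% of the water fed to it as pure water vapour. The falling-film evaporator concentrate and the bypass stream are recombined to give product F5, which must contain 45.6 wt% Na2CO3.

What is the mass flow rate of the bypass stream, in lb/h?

458.9 lb/h

All 1350×0.302 = 407.7 lb/h of Na2CO3 reaches F5, so F5 = 407.7/0.456 = 894.08 lb/h and vapour = 455.92 lb/h.
The evaporator receives (1−α)·1350 of feed at 0.698 water and removes 0.733 of that water:
0.733×0.698×(1−α)×1350 = 455.92
(1−α) = 455.92/690.71 = 0.6601;  α = 0.3399.
Bypass flow = 0.3399×1350 = 458.89 lb/h.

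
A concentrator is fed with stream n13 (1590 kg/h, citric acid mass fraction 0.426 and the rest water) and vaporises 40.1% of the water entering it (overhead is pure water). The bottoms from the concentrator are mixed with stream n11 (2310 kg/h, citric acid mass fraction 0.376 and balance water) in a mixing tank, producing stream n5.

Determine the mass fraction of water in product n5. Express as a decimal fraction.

0.563

Vapour removed = 0.401×0.574×1590 = 365.98 kg/h; concentrate = 1224 kg/h.
water reaching the mixer = 546.68 (from concentrate) + 2310×0.624 = 1988.1 kg/h.
Product flow = 1224 + 2310 = 3534 kg/h; water fraction = 0.563.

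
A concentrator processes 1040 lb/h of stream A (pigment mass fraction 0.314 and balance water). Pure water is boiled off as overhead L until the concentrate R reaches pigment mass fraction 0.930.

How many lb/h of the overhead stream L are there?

688.9 lb/h

pigment is conserved: 1040×0.314 = 326.56 lb/h all reports to the concentrate.
Concentrate = 326.56/(target fraction) = 351.14 lb/h.
Overhead = 1040 − 351.14 = 688.86 lb/h.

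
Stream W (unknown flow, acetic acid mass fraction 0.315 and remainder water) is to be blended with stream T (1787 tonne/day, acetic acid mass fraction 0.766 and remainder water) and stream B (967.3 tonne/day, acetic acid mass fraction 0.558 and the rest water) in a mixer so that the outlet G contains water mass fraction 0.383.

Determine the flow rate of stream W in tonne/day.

Let W be the unknown flow. Total out = 2754.3 + W.
water balance: 845.7 + 0.685·W = 0.383·(2754.3 + W)
(0.685 − 0.383)·W = 0.383×2754.3 − 845.7 = 209.19
W = 209.19 / 0.302 = 692.69 tonne/day

692.7 tonne/day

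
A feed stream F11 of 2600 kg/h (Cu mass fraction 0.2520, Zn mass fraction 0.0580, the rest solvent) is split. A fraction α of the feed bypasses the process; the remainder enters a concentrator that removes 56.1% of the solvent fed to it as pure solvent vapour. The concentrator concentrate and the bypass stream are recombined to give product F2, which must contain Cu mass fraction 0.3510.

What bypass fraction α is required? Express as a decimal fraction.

All 2600×0.252 = 655.2 kg/h of Cu reaches F2, so F2 = 655.2/0.351 = 1866.7 kg/h and vapour = 733.33 kg/h.
The evaporator receives (1−α)·2600 of feed at 0.690 solvent and removes 0.561 of that solvent:
0.561×0.690×(1−α)×2600 = 733.33
(1−α) = 733.33/1006.4 = 0.7286;  α = 0.2714.

0.271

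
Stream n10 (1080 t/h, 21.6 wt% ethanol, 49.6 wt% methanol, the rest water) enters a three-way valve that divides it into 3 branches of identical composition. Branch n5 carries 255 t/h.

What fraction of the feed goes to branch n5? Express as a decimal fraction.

Fraction to n5 = 255/1080 = 0.2361.

0.236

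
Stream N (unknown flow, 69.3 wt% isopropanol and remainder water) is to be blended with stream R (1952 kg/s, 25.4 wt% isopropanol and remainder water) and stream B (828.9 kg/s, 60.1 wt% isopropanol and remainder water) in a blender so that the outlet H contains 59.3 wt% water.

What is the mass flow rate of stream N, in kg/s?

Let N be the unknown flow. Total out = 2780.9 + N.
water balance: 1786.9 + 0.307·N = 0.593·(2780.9 + N)
(0.307 − 0.593)·N = 0.593×2780.9 − 1786.9 = -137.85
N = -137.85 / -0.286 = 481.99 kg/s

482 kg/s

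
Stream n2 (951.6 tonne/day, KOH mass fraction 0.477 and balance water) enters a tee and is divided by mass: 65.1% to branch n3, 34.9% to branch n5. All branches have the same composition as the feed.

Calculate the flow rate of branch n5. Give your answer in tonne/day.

Branch n5 flow = 0.349×951.6 = 332.11 tonne/day.

332.1 tonne/day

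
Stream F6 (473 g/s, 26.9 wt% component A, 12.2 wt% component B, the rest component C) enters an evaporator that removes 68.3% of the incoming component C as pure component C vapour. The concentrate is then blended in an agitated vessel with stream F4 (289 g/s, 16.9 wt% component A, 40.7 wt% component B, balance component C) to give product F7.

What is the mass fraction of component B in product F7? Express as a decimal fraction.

0.310

Vapour removed = 0.683×0.609×473 = 196.74 g/s; concentrate = 276.26 g/s.
component B reaching the mixer = 57.706 (from concentrate) + 289×0.407 = 175.33 g/s.
Product flow = 276.26 + 289 = 565.26 g/s; component B fraction = 0.310.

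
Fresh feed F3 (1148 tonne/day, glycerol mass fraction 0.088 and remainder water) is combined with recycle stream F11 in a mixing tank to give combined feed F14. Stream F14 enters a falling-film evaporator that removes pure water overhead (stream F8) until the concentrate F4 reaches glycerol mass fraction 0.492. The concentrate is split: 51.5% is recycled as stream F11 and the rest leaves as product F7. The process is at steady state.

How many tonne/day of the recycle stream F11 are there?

Overall glycerol balance (none leaves overhead): glycerol in fresh feed = glycerol in product, i.e. 1148×0.088 = (1−0.515)·F4·0.492.
F4 = 101.02/(0.492×0.485) = 423.37 tonne/day.
Recycle F11 = 0.515×423.37 = 218.03 tonne/day.

218 tonne/day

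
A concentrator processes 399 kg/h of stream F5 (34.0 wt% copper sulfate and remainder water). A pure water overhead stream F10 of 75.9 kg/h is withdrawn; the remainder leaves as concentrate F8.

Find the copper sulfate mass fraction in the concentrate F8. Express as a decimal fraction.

0.420

copper sulfate is not removed: 399×0.340 = 135.66 kg/h of copper sulfate enters F8.
Concentrate = 399 − 75.9 = 323.1 kg/h.
Mass fraction = 135.66/323.1 = 0.420.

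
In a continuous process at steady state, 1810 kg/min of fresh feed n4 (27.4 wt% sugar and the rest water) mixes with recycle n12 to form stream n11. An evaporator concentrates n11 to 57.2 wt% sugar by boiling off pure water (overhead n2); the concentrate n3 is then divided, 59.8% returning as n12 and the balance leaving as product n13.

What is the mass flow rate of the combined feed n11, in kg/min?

Overall sugar balance (none leaves overhead): sugar in fresh feed = sugar in product, i.e. 1810×0.274 = (1−0.598)·n3·0.572.
n3 = 495.94/(0.572×0.402) = 2156.8 kg/min.
Recycle n12 = 0.598×2156.8 = 1289.8 kg/min.
Combined feed n11 = 1810 + 1289.8 = 3099.8 kg/min.

3100 kg/min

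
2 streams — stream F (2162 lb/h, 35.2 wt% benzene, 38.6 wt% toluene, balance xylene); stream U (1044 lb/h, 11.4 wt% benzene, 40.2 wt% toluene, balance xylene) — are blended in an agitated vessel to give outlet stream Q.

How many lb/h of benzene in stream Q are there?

benzene out = benzene in = 2162×0.352 + 1044×0.114 = 880.04 lb/h.

880 lb/h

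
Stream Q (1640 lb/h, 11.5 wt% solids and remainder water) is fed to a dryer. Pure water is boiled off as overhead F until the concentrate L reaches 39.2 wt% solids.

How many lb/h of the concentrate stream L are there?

481.1 lb/h

solids is conserved: 1640×0.115 = 188.6 lb/h all reports to the concentrate.
Concentrate = 188.6/(target fraction) = 481.12 lb/h.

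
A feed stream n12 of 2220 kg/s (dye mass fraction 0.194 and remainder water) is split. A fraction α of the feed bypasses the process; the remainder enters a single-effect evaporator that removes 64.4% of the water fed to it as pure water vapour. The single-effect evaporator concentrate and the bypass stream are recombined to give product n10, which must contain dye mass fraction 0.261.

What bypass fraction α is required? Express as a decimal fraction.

All 2220×0.194 = 430.68 kg/s of dye reaches n10, so n10 = 430.68/0.261 = 1650.1 kg/s and vapour = 569.89 kg/s.
The evaporator receives (1−α)·2220 of feed at 0.806 water and removes 0.644 of that water:
0.644×0.806×(1−α)×2220 = 569.89
(1−α) = 569.89/1152.3 = 0.4946;  α = 0.5054.

0.505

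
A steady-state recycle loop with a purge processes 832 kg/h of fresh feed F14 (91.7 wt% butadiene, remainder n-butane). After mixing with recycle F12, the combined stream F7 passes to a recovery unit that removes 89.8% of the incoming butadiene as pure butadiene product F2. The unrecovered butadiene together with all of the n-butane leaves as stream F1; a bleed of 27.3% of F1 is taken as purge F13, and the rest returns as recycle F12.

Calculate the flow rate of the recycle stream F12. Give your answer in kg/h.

245 kg/h

n-butane enters only via F14 and leaves only via the purge: 832×0.083 = 0.273×(n-butane in F1), and the recovery unit passes all n-butane, so n-butane in F7 = n-butane in F1 = 252.95 kg/h.
butadiene in F7: m_A = 832×0.917 + (1−0.273)·(1−0.898)·m_A, so m_A = 762.94/0.9258 = 824.05 kg/h.
F1 = (1−0.898)×824.05 + 252.95 = 337.01 kg/h.
Recycle F12 = (1−0.273)×337.01 = 245 kg/h.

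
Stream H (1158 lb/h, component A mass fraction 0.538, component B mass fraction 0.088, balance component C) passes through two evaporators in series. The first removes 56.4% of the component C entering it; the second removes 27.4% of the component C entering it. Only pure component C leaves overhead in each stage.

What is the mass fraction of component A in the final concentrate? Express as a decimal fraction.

component C in feed = 1158×0.374 = 433.09 lb/h.
After stage 1: component C left = (1−0.564)×433.09 = 188.83; stream total = 913.74 lb/h.
After stage 2: component C left = (1−0.274)×188.83 = 137.09; final concentrate = 862 lb/h.
component A fraction = 623/862 = 0.723.

0.723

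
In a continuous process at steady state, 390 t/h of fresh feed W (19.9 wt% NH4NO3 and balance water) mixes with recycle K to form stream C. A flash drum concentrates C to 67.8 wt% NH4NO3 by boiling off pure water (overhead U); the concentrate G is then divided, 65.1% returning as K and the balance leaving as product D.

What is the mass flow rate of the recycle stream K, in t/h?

Overall NH4NO3 balance (none leaves overhead): NH4NO3 in fresh feed = NH4NO3 in product, i.e. 390×0.199 = (1−0.651)·G·0.678.
G = 77.61/(0.678×0.349) = 327.99 t/h.
Recycle K = 0.651×327.99 = 213.52 t/h.

213.5 t/h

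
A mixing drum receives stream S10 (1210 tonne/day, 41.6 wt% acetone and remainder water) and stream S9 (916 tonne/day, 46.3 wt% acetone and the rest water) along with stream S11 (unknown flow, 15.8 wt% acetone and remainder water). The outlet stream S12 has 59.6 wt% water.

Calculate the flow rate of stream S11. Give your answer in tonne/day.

Let S11 be the unknown flow. Total out = 2126 + S11.
water balance: 1198.5 + 0.842·S11 = 0.596·(2126 + S11)
(0.842 − 0.596)·S11 = 0.596×2126 − 1198.5 = 68.564
S11 = 68.564 / 0.246 = 278.72 tonne/day

278.7 tonne/day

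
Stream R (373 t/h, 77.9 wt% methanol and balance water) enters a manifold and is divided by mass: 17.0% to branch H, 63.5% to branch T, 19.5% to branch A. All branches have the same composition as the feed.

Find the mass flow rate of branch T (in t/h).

Branch T flow = 0.635×373 = 236.85 t/h.

236.9 t/h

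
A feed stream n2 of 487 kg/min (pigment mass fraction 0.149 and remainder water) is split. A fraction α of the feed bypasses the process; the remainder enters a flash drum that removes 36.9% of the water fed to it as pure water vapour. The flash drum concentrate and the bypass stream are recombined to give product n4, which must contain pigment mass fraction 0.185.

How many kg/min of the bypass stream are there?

185.2 kg/min

All 487×0.149 = 72.563 kg/min of pigment reaches n4, so n4 = 72.563/0.185 = 392.23 kg/min and vapour = 94.768 kg/min.
The evaporator receives (1−α)·487 of feed at 0.851 water and removes 0.369 of that water:
0.369×0.851×(1−α)×487 = 94.768
(1−α) = 94.768/152.93 = 0.6197;  α = 0.3803.
Bypass flow = 0.3803×487 = 185.21 kg/min.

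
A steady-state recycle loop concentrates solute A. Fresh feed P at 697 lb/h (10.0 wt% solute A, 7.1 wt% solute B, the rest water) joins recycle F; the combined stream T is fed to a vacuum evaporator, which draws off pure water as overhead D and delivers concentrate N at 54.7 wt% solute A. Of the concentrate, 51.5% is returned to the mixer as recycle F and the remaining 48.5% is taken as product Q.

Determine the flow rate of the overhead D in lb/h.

569.6 lb/h

Overall solute A balance (none leaves overhead): solute A in fresh feed = solute A in product, i.e. 697×0.100 = (1−0.515)·N·0.547.
N = 69.7/(0.547×0.485) = 262.73 lb/h.
Recycle F = 0.515×262.73 = 135.3 lb/h.
Combined feed T = 697 + 135.3 = 832.3 lb/h.
Overhead D = T − N = 832.3 − 262.73 = 569.58 lb/h.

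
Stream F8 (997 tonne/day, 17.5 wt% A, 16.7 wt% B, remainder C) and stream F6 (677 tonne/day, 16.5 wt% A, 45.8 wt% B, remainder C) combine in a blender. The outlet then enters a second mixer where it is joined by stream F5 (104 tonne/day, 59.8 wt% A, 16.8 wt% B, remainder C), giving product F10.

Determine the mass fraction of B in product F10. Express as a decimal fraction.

0.278

Overall, product flow = 1778 tonne/day.
B in = 997×0.167 + 677×0.458 + 104×0.168 = 494.04 tonne/day.
B fraction in F10 = 0.278.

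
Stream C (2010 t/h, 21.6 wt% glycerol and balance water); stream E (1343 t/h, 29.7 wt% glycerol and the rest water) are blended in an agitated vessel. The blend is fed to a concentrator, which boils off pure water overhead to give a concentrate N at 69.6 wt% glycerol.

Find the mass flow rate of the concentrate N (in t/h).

glycerol entering = 2010×0.216 + 1343×0.297 = 833.03 t/h.
All glycerol reports to N, so N = 833.03/0.696 = 1196.9 t/h.

1197 t/h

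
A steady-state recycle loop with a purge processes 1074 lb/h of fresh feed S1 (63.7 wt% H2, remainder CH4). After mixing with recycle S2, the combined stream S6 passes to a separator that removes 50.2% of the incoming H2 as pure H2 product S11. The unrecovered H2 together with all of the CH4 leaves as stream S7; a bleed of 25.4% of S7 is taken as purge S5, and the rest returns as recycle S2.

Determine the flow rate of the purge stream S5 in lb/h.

527.6 lb/h

CH4 enters only via S1 and leaves only via the purge: 1074×0.363 = 0.254×(CH4 in S7), and the separator passes all CH4, so CH4 in S6 = CH4 in S7 = 1534.9 lb/h.
H2 in S6: m_A = 1074×0.637 + (1−0.254)·(1−0.502)·m_A, so m_A = 684.14/0.6285 = 1088.5 lb/h.
S7 = (1−0.502)×1088.5 + 1534.9 = 2077 lb/h.
Purge S5 = 0.254×2077 = 527.55 lb/h.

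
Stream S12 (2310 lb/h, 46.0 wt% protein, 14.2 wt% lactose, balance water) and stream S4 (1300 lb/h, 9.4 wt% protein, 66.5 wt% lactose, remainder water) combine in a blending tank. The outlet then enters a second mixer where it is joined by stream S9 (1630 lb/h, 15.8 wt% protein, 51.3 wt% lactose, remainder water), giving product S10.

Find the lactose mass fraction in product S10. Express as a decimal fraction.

Overall, product flow = 5240 lb/h.
lactose in = 2310×0.142 + 1300×0.665 + 1630×0.513 = 2028.7 lb/h.
lactose fraction in S10 = 0.387.

0.387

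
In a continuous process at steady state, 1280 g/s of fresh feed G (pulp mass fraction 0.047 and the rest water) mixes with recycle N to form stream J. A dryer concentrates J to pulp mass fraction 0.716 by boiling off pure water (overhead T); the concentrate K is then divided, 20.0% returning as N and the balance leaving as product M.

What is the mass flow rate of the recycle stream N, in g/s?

Overall pulp balance (none leaves overhead): pulp in fresh feed = pulp in product, i.e. 1280×0.047 = (1−0.200)·K·0.716.
K = 60.16/(0.716×0.800) = 105.03 g/s.
Recycle N = 0.200×105.03 = 21.006 g/s.

21.01 g/s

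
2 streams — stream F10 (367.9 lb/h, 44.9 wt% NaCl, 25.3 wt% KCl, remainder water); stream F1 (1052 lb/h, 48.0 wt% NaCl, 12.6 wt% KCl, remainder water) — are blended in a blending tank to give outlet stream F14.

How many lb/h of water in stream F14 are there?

524.1 lb/h

water out = water in = 367.9×0.298 + 1052×0.394 = 524.12 lb/h.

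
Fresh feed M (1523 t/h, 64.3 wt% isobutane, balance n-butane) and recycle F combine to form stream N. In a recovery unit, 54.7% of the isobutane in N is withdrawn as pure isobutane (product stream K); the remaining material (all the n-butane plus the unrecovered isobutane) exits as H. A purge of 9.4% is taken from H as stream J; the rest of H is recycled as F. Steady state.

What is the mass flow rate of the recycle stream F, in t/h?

n-butane enters only via M and leaves only via the purge: 1523×0.357 = 0.094×(n-butane in H), and the recovery unit passes all n-butane, so n-butane in N = n-butane in H = 5784.2 t/h.
isobutane in N: m_A = 1523×0.643 + (1−0.094)·(1−0.547)·m_A, so m_A = 979.29/0.5896 = 1661 t/h.
H = (1−0.547)×1661 + 5784.2 = 6536.6 t/h.
Recycle F = (1−0.094)×6536.6 = 5922.1 t/h.

5922 t/h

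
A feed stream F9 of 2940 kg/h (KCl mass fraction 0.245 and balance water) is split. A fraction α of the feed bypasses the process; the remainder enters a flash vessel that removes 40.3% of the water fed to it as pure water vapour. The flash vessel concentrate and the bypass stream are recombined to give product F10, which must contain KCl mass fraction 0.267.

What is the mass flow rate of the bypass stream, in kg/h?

2144 kg/h

All 2940×0.245 = 720.3 kg/h of KCl reaches F10, so F10 = 720.3/0.267 = 2697.8 kg/h and vapour = 242.25 kg/h.
The evaporator receives (1−α)·2940 of feed at 0.755 water and removes 0.403 of that water:
0.403×0.755×(1−α)×2940 = 242.25
(1−α) = 242.25/894.54 = 0.2708;  α = 0.7292.
Bypass flow = 0.7292×2940 = 2143.8 kg/h.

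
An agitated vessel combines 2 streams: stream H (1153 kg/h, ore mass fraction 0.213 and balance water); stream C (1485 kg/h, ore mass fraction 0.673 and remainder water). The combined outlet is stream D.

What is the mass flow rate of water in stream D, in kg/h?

1393 kg/h

water out = water in = 1153×0.787 + 1485×0.327 = 1393 kg/h.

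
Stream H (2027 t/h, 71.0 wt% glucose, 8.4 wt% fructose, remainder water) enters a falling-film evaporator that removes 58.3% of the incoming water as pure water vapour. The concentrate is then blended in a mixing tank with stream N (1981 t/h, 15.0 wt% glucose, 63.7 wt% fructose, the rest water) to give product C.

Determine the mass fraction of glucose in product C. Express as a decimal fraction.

Vapour removed = 0.583×0.206×2027 = 243.44 t/h; concentrate = 1783.6 t/h.
glucose reaching the mixer = 1439.2 (from concentrate) + 1981×0.150 = 1736.3 t/h.
Product flow = 1783.6 + 1981 = 3764.6 t/h; glucose fraction = 0.461.

0.461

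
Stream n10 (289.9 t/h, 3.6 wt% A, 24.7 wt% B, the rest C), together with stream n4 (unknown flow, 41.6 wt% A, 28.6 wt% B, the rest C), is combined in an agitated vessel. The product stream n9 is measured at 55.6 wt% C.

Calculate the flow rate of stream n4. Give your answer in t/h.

Let n4 be the unknown flow. Total out = 289.9 + n4.
C balance: 207.86 + 0.298·n4 = 0.556·(289.9 + n4)
(0.298 − 0.556)·n4 = 0.556×289.9 − 207.86 = -46.674
n4 = -46.674 / -0.258 = 180.91 t/h

180.9 t/h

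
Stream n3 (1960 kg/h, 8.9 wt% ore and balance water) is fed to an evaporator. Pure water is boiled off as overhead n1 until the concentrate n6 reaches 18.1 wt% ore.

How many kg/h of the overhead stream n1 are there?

ore is conserved: 1960×0.089 = 174.44 kg/h all reports to the concentrate.
Concentrate = 174.44/(target fraction) = 963.76 kg/h.
Overhead = 1960 − 963.76 = 996.24 kg/h.

996.2 kg/h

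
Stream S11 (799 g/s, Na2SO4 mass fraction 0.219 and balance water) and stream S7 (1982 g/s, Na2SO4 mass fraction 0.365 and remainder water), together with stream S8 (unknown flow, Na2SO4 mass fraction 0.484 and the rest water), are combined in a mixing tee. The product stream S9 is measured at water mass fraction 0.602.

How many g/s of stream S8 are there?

Let S8 be the unknown flow. Total out = 2781 + S8.
water balance: 1882.6 + 0.516·S8 = 0.602·(2781 + S8)
(0.516 − 0.602)·S8 = 0.602×2781 − 1882.6 = -208.43
S8 = -208.43 / -0.086 = 2423.6 g/s

2424 g/s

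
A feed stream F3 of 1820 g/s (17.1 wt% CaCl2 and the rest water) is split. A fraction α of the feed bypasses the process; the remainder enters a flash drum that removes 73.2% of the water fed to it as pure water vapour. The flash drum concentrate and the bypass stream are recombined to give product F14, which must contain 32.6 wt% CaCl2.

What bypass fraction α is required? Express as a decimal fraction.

All 1820×0.171 = 311.22 g/s of CaCl2 reaches F14, so F14 = 311.22/0.326 = 954.66 g/s and vapour = 865.34 g/s.
The evaporator receives (1−α)·1820 of feed at 0.829 water and removes 0.732 of that water:
0.732×0.829×(1−α)×1820 = 865.34
(1−α) = 865.34/1104.4 = 0.7835;  α = 0.2165.

0.216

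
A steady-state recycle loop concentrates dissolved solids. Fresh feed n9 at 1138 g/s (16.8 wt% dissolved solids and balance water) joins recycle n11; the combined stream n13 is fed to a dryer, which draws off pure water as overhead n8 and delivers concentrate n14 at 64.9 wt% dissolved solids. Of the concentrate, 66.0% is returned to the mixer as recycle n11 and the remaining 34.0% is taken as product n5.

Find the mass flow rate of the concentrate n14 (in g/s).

Overall dissolved solids balance (none leaves overhead): dissolved solids in fresh feed = dissolved solids in product, i.e. 1138×0.168 = (1−0.660)·n14·0.649.
n14 = 191.18/(0.649×0.340) = 866.42 g/s.

866.4 g/s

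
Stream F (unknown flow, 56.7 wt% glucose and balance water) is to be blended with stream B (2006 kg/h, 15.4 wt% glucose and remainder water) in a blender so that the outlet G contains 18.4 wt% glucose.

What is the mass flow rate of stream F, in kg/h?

Let F be the unknown flow. Total out = 2006 + F.
glucose balance: 308.92 + 0.567·F = 0.184·(2006 + F)
(0.567 − 0.184)·F = 0.184×2006 − 308.92 = 60.18
F = 60.18 / 0.383 = 157.13 kg/h

157.1 kg/h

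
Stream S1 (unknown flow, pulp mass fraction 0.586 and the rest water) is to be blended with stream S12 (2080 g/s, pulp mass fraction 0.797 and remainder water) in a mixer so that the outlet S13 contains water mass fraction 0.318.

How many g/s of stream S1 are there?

Let S1 be the unknown flow. Total out = 2080 + S1.
water balance: 422.24 + 0.414·S1 = 0.318·(2080 + S1)
(0.414 − 0.318)·S1 = 0.318×2080 − 422.24 = 239.2
S1 = 239.2 / 0.096 = 2491.7 g/s

2492 g/s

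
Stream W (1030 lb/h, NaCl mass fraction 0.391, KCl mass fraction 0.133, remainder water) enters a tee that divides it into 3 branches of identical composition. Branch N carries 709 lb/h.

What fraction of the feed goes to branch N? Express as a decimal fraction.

0.688

Fraction to N = 709/1030 = 0.6883.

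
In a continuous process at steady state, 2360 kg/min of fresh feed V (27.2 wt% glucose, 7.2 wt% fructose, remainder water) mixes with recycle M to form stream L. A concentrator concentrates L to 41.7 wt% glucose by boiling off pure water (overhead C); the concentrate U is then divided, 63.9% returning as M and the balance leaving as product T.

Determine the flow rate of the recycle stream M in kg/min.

Overall glucose balance (none leaves overhead): glucose in fresh feed = glucose in product, i.e. 2360×0.272 = (1−0.639)·U·0.417.
U = 641.92/(0.417×0.361) = 4264.2 kg/min.
Recycle M = 0.639×4264.2 = 2724.8 kg/min.

2725 kg/min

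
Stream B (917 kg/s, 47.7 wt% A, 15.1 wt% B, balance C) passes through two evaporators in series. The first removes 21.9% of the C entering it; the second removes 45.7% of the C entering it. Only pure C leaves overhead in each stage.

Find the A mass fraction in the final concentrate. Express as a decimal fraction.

0.6071

C in feed = 917×0.372 = 341.12 kg/s.
After stage 1: C left = (1−0.219)×341.12 = 266.42; stream total = 842.29 kg/s.
After stage 2: C left = (1−0.457)×266.42 = 144.66; final concentrate = 720.54 kg/s.
A fraction = 437.41/720.54 = 0.6071.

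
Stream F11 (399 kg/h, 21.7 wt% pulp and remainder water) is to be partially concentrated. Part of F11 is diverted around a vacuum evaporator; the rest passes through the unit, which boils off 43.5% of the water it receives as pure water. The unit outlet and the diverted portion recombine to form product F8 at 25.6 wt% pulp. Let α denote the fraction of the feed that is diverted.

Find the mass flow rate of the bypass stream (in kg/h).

All 399×0.217 = 86.583 kg/h of pulp reaches F8, so F8 = 86.583/0.256 = 338.21 kg/h and vapour = 60.785 kg/h.
The evaporator receives (1−α)·399 of feed at 0.783 water and removes 0.435 of that water:
0.435×0.783×(1−α)×399 = 60.785
(1−α) = 60.785/135.9 = 0.4473;  α = 0.5527.
Bypass flow = 0.5527×399 = 220.54 kg/h.

220.5 kg/h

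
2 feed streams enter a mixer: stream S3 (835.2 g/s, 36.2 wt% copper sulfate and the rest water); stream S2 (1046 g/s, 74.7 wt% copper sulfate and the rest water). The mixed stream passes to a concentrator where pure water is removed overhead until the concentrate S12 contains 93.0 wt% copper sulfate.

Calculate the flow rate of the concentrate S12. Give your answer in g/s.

1165 g/s

copper sulfate entering = 835.2×0.362 + 1046×0.747 = 1083.7 g/s.
All copper sulfate reports to S12, so S12 = 1083.7/0.930 = 1165.3 g/s.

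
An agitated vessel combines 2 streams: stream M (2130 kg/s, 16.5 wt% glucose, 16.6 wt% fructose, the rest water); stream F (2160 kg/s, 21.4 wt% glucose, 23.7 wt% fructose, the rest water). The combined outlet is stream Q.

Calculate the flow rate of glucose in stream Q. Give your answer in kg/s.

813.7 kg/s

glucose out = glucose in = 2130×0.165 + 2160×0.214 = 813.69 kg/s.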